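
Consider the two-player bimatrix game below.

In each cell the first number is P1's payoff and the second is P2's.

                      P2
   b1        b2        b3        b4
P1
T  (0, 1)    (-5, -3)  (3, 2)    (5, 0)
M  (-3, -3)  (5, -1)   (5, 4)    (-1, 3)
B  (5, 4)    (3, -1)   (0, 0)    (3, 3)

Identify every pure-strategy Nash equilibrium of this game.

Pure-strategy Nash equilibria: (M, b3); (B, b1)

P1 against b1: payoffs 0, -3, 5 → best response B.
P1 against b2: payoffs -5, 5, 3 → best response M.
P1 against b3: payoffs 3, 5, 0 → best response M.
P1 against b4: payoffs 5, -1, 3 → best response T.
P2 against T: payoffs 1, -3, 2, 0 → best response b3.
P2 against M: payoffs -3, -1, 4, 3 → best response b3.
P2 against B: payoffs 4, -1, 0, 3 → best response b1.
Mutual best responses: (M, b3); (B, b1).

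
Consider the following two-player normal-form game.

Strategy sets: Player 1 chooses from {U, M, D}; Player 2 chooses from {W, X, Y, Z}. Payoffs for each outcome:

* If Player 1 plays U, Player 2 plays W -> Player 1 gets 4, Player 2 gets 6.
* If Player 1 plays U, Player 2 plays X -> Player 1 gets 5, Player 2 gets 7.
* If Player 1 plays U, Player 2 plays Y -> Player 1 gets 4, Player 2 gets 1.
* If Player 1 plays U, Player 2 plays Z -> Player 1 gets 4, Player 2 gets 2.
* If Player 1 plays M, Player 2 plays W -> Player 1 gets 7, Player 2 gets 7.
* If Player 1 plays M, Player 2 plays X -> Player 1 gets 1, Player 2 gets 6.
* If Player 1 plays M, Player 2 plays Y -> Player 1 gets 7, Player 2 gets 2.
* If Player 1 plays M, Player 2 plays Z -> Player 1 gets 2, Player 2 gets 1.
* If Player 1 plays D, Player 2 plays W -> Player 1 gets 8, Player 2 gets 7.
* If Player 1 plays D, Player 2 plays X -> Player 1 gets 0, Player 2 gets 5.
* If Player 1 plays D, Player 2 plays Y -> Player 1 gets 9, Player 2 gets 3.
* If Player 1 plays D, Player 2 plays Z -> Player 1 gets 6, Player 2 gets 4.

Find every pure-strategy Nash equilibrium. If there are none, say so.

The pure Nash equilibria are (U, X), (D, W).

(U, W): Player 1 can switch to M (4 → 7). Not NE.
(U, X): Player 1 gets 5, best alternative 1; Player 2 gets 7, best alternative 6. No profitable deviation — NE.
(U, Y): Player 1 can switch to M (4 → 7). Not NE.
(U, Z): Player 1 can switch to D (4 → 6). Not NE.
(M, W): Player 1 can switch to D (7 → 8). Not NE.
(M, X): Player 1 can switch to U (1 → 5). Not NE.
(M, Y): Player 1 can switch to D (7 → 9). Not NE.
(M, Z): Player 1 can switch to U (2 → 4). Not NE.
(D, W): Player 1 gets 8, best alternative 7; Player 2 gets 7, best alternative 5. No profitable deviation — NE.
(D, X): Player 1 can switch to U (0 → 5). Not NE.
(D, Y): Player 2 can switch to W (3 → 7). Not NE.
(D, Z): Player 2 can switch to W (4 → 7). Not NE.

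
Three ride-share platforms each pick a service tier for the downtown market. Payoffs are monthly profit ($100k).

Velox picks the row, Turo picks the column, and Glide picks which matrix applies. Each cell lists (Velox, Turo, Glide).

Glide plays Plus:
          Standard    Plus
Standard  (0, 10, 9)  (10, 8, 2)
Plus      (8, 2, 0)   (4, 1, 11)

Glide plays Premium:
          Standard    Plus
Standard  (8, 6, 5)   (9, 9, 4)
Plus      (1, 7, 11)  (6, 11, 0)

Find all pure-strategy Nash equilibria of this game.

For each strategy profile, look for a profitable unilateral deviation.
(Standard, Standard, Plus): Velox can switch to Plus (0 → 8). Not NE.
(Standard, Standard, Premium): Turo can switch to Plus (6 → 9). Not NE.
(Standard, Plus, Plus): Turo can switch to Standard (8 → 10). Not NE.
(Standard, Plus, Premium): Velox gets 9, best alternative 6; Turo gets 9, best alternative 6; Glide gets 4, best alternative 2. No profitable deviation — NE.
(Plus, Standard, Plus): Glide can switch to Premium (0 → 11). Not NE.
(Plus, Standard, Premium): Velox can switch to Standard (1 → 8). Not NE.
(Plus, Plus, Plus): Velox can switch to Standard (4 → 10). Not NE.
(Plus, Plus, Premium): Velox can switch to Standard (6 → 9). Not NE.

The unique pure-strategy Nash equilibrium is (Standard, Plus, Premium).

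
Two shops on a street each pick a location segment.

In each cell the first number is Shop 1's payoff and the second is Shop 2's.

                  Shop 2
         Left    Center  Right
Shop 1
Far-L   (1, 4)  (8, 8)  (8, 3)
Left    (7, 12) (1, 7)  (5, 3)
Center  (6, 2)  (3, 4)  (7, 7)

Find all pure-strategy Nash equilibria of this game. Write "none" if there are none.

(Far-L, Center); (Left, Left)

Shop 1 against Left: payoffs 1, 7, 6 → best response Left.
Shop 1 against Center: payoffs 8, 1, 3 → best response Far-L.
Shop 1 against Right: payoffs 8, 5, 7 → best response Far-L.
Shop 2 against Far-L: payoffs 4, 8, 3 → best response Center.
Shop 2 against Left: payoffs 12, 7, 3 → best response Left.
Shop 2 against Center: payoffs 2, 4, 7 → best response Right.
Mutual best responses: (Far-L, Center); (Left, Left).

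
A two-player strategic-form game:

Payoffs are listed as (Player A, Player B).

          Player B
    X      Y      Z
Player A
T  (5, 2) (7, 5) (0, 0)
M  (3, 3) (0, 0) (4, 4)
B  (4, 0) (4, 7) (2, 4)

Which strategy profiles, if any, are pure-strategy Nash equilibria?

(T, Y) and (M, Z)

Mark each player's best response to every combination of opponents' strategies; a profile where every player is best-responding is a pure Nash equilibrium.
Player A against X: payoffs 5, 3, 4 → best response T.
Player A against Y: payoffs 7, 0, 4 → best response T.
Player A against Z: payoffs 0, 4, 2 → best response M.
Player B against T: payoffs 2, 5, 0 → best response Y.
Player B against M: payoffs 3, 0, 4 → best response Z.
Player B against B: payoffs 0, 7, 4 → best response Y.
Mutual best responses: (T, Y); (M, Z).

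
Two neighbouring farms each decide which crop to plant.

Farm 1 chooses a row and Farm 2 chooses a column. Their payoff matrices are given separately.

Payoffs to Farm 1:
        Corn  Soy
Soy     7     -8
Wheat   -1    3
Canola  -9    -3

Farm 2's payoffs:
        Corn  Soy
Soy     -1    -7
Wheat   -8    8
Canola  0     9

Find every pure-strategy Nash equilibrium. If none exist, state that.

(Soy, Corn): Farm 1 gets 7, best alternative -1; Farm 2 gets -1, best alternative -7. No profitable deviation — NE.
(Soy, Soy): Farm 1 can switch to Wheat (-8 → 3). Not NE.
(Wheat, Corn): Farm 1 can switch to Soy (-1 → 7). Not NE.
(Wheat, Soy): Farm 1 gets 3, best alternative -3; Farm 2 gets 8, best alternative -8. No profitable deviation — NE.
(Canola, Corn): Farm 1 can switch to Soy (-9 → 7). Not NE.
(Canola, Soy): Farm 1 can switch to Wheat (-3 → 3). Not NE.

(Soy, Corn); (Wheat, Soy)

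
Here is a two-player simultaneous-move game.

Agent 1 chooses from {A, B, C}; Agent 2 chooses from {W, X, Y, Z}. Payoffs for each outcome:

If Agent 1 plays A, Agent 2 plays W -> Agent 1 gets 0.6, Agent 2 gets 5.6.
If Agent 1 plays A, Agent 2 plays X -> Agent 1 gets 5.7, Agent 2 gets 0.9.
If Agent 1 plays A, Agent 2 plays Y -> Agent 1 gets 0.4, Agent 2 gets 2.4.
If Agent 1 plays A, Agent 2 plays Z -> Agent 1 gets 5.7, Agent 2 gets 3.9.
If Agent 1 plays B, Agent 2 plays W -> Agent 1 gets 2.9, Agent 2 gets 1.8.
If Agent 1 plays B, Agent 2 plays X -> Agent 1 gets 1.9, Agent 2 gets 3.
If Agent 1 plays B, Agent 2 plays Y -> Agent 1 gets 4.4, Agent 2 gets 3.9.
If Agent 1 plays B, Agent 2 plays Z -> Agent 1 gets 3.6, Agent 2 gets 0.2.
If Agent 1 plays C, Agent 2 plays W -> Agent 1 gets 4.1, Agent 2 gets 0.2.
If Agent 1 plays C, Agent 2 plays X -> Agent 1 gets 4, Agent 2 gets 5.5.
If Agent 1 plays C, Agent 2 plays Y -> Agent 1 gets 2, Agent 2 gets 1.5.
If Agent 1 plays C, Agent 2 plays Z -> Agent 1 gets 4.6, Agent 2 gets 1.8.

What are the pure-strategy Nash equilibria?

Pure NE: (B, Y)

Agent 1 against W: payoffs 0.6, 2.9, 4.1 → best response C.
Agent 1 against X: payoffs 5.7, 1.9, 4 → best response A.
Agent 1 against Y: payoffs 0.4, 4.4, 2 → best response B.
Agent 1 against Z: payoffs 5.7, 3.6, 4.6 → best response A.
Agent 2 against A: payoffs 5.6, 0.9, 2.4, 3.9 → best response W.
Agent 2 against B: payoffs 1.8, 3, 3.9, 0.2 → best response Y.
Agent 2 against C: payoffs 0.2, 5.5, 1.5, 1.8 → best response X.
Mutual best responses: (B, Y).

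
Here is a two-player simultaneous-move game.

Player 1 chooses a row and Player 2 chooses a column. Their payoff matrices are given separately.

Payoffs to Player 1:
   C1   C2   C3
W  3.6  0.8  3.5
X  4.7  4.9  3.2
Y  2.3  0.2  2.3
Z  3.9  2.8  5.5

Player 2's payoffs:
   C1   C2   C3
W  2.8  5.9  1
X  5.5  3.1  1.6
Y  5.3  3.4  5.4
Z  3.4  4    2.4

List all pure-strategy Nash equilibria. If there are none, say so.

The unique pure-strategy Nash equilibrium is (X, C1).

For each player, find the best response to each opponent profile; mutual best responses are the pure NE.
Player 1 against C1: payoffs 3.6, 4.7, 2.3, 3.9 → best response X.
Player 1 against C2: payoffs 0.8, 4.9, 0.2, 2.8 → best response X.
Player 1 against C3: payoffs 3.5, 3.2, 2.3, 5.5 → best response Z.
Player 2 against W: payoffs 2.8, 5.9, 1 → best response C2.
Player 2 against X: payoffs 5.5, 3.1, 1.6 → best response C1.
Player 2 against Y: payoffs 5.3, 3.4, 5.4 → best response C3.
Player 2 against Z: payoffs 3.4, 4, 2.4 → best response C2.
Mutual best responses: (X, C1).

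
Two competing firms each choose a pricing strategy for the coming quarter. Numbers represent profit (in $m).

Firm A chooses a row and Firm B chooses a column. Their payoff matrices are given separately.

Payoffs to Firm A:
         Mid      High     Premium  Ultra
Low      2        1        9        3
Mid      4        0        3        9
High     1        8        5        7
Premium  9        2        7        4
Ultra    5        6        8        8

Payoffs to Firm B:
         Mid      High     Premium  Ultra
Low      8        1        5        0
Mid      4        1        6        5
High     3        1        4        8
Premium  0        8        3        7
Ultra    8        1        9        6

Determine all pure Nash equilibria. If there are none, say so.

No pure-strategy Nash equilibrium.

Firm A against Mid: payoffs 2, 4, 1, 9, 5 → best response Premium.
Firm A against High: payoffs 1, 0, 8, 2, 6 → best response High.
Firm A against Premium: payoffs 9, 3, 5, 7, 8 → best response Low.
Firm A against Ultra: payoffs 3, 9, 7, 4, 8 → best response Mid.
Firm B against Low: payoffs 8, 1, 5, 0 → best response Mid.
Firm B against Mid: payoffs 4, 1, 6, 5 → best response Premium.
Firm B against High: payoffs 3, 1, 4, 8 → best response Ultra.
Firm B against Premium: payoffs 0, 8, 3, 7 → best response High.
Firm B against Ultra: payoffs 8, 1, 9, 6 → best response Premium.
No profile is a mutual best response for all players.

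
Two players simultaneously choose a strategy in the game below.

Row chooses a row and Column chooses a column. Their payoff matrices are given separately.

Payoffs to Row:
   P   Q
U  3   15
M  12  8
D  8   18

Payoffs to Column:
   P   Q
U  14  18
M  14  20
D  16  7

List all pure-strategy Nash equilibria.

none

(U, P): Row can switch to M (3 → 12). Not NE.
(U, Q): Row can switch to D (15 → 18). Not NE.
(M, P): Column can switch to Q (14 → 20). Not NE.
(M, Q): Row can switch to U (8 → 15). Not NE.
(D, P): Row can switch to M (8 → 12). Not NE.
(D, Q): Column can switch to P (7 → 16). Not NE.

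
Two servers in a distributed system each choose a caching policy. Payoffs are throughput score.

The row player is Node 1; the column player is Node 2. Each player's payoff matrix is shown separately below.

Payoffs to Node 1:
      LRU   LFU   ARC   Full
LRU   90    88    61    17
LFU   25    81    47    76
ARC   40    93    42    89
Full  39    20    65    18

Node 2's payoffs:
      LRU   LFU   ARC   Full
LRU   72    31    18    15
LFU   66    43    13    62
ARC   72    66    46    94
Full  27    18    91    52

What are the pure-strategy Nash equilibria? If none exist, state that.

(LRU, LRU) and (ARC, Full) and (Full, ARC)

Node 1 against LRU: payoffs 90, 25, 40, 39 → best response LRU.
Node 1 against LFU: payoffs 88, 81, 93, 20 → best response ARC.
Node 1 against ARC: payoffs 61, 47, 42, 65 → best response Full.
Node 1 against Full: payoffs 17, 76, 89, 18 → best response ARC.
Node 2 against LRU: payoffs 72, 31, 18, 15 → best response LRU.
Node 2 against LFU: payoffs 66, 43, 13, 62 → best response LRU.
Node 2 against ARC: payoffs 72, 66, 46, 94 → best response Full.
Node 2 against Full: payoffs 27, 18, 91, 52 → best response ARC.
Mutual best responses: (LRU, LRU); (ARC, Full); (Full, ARC).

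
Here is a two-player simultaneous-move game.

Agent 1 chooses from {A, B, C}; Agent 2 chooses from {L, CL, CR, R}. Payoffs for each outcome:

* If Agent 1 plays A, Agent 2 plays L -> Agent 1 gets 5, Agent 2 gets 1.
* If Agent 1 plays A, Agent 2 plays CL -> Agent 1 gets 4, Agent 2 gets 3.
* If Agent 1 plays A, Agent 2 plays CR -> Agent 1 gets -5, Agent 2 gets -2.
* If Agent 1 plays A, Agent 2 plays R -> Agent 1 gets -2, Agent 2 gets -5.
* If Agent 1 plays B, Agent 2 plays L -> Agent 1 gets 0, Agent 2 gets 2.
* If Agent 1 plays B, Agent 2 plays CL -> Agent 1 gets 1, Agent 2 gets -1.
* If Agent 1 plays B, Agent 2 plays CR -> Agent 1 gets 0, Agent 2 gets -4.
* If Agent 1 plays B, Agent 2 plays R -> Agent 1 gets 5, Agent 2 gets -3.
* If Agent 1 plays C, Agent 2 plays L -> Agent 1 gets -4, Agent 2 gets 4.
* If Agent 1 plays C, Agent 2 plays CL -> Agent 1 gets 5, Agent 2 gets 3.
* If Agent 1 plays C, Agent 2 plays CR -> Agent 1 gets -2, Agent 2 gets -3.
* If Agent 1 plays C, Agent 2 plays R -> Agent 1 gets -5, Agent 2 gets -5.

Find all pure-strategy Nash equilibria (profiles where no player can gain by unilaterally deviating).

Agent 1 against L: payoffs 5, 0, -4 → best response A.
Agent 1 against CL: payoffs 4, 1, 5 → best response C.
Agent 1 against CR: payoffs -5, 0, -2 → best response B.
Agent 1 against R: payoffs -2, 5, -5 → best response B.
Agent 2 against A: payoffs 1, 3, -2, -5 → best response CL.
Agent 2 against B: payoffs 2, -1, -4, -3 → best response L.
Agent 2 against C: payoffs 4, 3, -3, -5 → best response L.
No profile is a mutual best response for all players.

No pure-strategy Nash equilibrium.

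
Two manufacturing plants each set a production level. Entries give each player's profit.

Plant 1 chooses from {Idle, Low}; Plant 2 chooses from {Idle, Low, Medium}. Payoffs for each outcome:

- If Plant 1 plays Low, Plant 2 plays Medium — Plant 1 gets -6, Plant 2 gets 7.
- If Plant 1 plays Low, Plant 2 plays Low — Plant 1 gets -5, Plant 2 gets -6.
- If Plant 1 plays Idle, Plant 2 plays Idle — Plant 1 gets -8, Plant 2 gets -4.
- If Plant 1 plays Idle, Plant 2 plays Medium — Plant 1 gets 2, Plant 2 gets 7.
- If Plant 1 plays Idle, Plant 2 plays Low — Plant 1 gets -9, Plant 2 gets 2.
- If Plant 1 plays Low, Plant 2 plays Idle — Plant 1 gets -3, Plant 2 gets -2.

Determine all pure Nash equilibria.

(Idle, Medium)

Plant 1 against Idle: payoffs -8, -3 → best response Low.
Plant 1 against Low: payoffs -9, -5 → best response Low.
Plant 1 against Medium: payoffs 2, -6 → best response Idle.
Plant 2 against Idle: payoffs -4, 2, 7 → best response Medium.
Plant 2 against Low: payoffs -2, -6, 7 → best response Medium.
Mutual best responses: (Idle, Medium).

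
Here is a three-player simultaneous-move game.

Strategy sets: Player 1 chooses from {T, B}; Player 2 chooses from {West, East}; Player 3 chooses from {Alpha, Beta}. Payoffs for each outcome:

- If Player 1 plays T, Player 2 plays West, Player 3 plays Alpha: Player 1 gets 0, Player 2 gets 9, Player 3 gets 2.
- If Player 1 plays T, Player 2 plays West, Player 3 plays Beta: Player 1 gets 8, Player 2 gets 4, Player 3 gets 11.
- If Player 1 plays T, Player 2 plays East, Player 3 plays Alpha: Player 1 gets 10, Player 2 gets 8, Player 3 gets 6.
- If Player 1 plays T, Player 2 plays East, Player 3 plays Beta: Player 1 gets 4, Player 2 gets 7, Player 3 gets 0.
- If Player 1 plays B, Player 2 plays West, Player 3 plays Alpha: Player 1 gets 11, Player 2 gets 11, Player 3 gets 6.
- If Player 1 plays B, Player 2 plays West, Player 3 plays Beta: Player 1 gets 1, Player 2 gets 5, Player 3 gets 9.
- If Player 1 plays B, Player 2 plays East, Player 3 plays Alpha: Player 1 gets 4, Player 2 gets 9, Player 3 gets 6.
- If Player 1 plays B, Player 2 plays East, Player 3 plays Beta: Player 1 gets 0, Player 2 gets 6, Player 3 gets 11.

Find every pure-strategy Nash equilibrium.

Mark each player's best response to every combination of opponents' strategies; a profile where every player is best-responding is a pure Nash equilibrium.
Player 1 against (West, Alpha): payoffs 0, 11 → best response B.
Player 1 against (West, Beta): payoffs 8, 1 → best response T.
Player 1 against (East, Alpha): payoffs 10, 4 → best response T.
Player 1 against (East, Beta): payoffs 4, 0 → best response T.
Player 2 against (T, Alpha): payoffs 9, 8 → best response West.
Player 2 against (T, Beta): payoffs 4, 7 → best response East.
Player 2 against (B, Alpha): payoffs 11, 9 → best response West.
Player 2 against (B, Beta): payoffs 5, 6 → best response East.
Player 3 against (T, West): payoffs 2, 11 → best response Beta.
Player 3 against (T, East): payoffs 6, 0 → best response Alpha.
Player 3 against (B, West): payoffs 6, 9 → best response Beta.
Player 3 against (B, East): payoffs 6, 11 → best response Beta.
No profile is a mutual best response for all players.

There is no pure-strategy Nash equilibrium.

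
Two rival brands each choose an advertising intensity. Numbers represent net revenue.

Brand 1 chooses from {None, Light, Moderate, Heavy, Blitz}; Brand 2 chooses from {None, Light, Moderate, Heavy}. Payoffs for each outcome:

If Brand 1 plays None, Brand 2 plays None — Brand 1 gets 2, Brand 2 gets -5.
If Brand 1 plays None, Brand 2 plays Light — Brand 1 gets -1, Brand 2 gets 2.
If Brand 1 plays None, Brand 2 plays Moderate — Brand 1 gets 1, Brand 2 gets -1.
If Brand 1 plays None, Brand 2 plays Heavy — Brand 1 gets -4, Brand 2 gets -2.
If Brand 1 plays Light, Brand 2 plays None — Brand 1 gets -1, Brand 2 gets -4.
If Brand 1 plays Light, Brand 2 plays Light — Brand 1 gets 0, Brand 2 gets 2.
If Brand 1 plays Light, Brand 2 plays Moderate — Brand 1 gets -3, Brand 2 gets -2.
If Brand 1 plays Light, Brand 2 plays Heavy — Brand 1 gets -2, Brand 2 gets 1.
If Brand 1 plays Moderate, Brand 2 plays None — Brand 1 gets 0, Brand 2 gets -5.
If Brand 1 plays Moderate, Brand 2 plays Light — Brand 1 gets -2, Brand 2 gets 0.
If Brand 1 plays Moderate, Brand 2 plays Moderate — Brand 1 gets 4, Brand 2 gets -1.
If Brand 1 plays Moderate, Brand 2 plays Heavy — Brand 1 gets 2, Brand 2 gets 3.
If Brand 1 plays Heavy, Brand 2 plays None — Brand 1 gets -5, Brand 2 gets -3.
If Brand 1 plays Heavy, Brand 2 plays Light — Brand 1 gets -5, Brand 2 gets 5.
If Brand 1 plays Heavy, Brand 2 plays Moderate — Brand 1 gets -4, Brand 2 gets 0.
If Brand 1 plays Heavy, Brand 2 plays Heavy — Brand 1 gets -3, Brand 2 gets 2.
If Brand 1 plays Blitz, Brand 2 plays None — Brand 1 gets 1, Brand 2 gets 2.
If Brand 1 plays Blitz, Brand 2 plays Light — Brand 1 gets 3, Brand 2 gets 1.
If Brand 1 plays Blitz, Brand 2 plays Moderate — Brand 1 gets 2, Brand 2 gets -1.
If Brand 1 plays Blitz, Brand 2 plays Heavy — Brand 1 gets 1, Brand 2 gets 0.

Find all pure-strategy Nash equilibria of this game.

For each player, find the best response to each opponent profile; mutual best responses are the pure NE.
Brand 1 against None: payoffs 2, -1, 0, -5, 1 → best response None.
Brand 1 against Light: payoffs -1, 0, -2, -5, 3 → best response Blitz.
Brand 1 against Moderate: payoffs 1, -3, 4, -4, 2 → best response Moderate.
Brand 1 against Heavy: payoffs -4, -2, 2, -3, 1 → best response Moderate.
Brand 2 against None: payoffs -5, 2, -1, -2 → best response Light.
Brand 2 against Light: payoffs -4, 2, -2, 1 → best response Light.
Brand 2 against Moderate: payoffs -5, 0, -1, 3 → best response Heavy.
Brand 2 against Heavy: payoffs -3, 5, 0, 2 → best response Light.
Brand 2 against Blitz: payoffs 2, 1, -1, 0 → best response None.
Mutual best responses: (Moderate, Heavy).

The unique pure-strategy Nash equilibrium is (Moderate, Heavy).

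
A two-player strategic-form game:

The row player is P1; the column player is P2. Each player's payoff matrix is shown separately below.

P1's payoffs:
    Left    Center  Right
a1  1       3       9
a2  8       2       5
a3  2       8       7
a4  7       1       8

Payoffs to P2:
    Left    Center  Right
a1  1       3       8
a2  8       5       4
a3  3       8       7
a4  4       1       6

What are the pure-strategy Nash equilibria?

Pure-strategy Nash equilibria: (a1, Right) and (a2, Left) and (a3, Center)

P1 against Left: payoffs 1, 8, 2, 7 → best response a2.
P1 against Center: payoffs 3, 2, 8, 1 → best response a3.
P1 against Right: payoffs 9, 5, 7, 8 → best response a1.
P2 against a1: payoffs 1, 3, 8 → best response Right.
P2 against a2: payoffs 8, 5, 4 → best response Left.
P2 against a3: payoffs 3, 8, 7 → best response Center.
P2 against a4: payoffs 4, 1, 6 → best response Right.
Mutual best responses: (a1, Right); (a2, Left); (a3, Center).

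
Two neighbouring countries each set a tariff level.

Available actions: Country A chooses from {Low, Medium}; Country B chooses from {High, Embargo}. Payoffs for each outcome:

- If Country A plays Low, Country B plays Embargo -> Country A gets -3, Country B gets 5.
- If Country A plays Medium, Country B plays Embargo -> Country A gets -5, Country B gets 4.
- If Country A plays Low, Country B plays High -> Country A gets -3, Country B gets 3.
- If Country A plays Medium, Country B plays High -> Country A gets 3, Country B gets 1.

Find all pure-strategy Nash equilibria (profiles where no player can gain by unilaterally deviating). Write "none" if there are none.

The unique pure-strategy Nash equilibrium is (Low, Embargo).

(Low, High): Country A can switch to Medium (-3 → 3). Not NE.
(Low, Embargo): Country A gets -3, best alternative -5; Country B gets 5, best alternative 3. No profitable deviation — NE.
(Medium, High): Country B can switch to Embargo (1 → 4). Not NE.
(Medium, Embargo): Country A can switch to Low (-5 → -3). Not NE.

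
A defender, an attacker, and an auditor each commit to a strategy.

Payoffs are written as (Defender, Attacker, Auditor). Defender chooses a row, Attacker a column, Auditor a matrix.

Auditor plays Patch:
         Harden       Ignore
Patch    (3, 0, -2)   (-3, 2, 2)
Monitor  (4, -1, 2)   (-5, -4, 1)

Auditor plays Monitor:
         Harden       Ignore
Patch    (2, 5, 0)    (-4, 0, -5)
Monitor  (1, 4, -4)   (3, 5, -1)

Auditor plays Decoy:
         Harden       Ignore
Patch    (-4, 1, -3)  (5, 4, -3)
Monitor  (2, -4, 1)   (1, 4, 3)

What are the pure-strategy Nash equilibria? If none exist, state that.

Defender against (Harden, Patch): payoffs 3, 4 → best response Monitor.
Defender against (Harden, Monitor): payoffs 2, 1 → best response Patch.
Defender against (Harden, Decoy): payoffs -4, 2 → best response Monitor.
Defender against (Ignore, Patch): payoffs -3, -5 → best response Patch.
Defender against (Ignore, Monitor): payoffs -4, 3 → best response Monitor.
Defender against (Ignore, Decoy): payoffs 5, 1 → best response Patch.
Attacker against (Patch, Patch): payoffs 0, 2 → best response Ignore.
Attacker against (Patch, Monitor): payoffs 5, 0 → best response Harden.
Attacker against (Patch, Decoy): payoffs 1, 4 → best response Ignore.
Attacker against (Monitor, Patch): payoffs -1, -4 → best response Harden.
Attacker against (Monitor, Monitor): payoffs 4, 5 → best response Ignore.
Attacker against (Monitor, Decoy): payoffs -4, 4 → best response Ignore.
Auditor against (Patch, Harden): payoffs -2, 0, -3 → best response Monitor.
Auditor against (Patch, Ignore): payoffs 2, -5, -3 → best response Patch.
Auditor against (Monitor, Harden): payoffs 2, -4, 1 → best response Patch.
Auditor against (Monitor, Ignore): payoffs 1, -1, 3 → best response Decoy.
Mutual best responses: (Patch, Harden, Monitor); (Patch, Ignore, Patch); (Monitor, Harden, Patch).

(Patch, Harden, Monitor); (Patch, Ignore, Patch); (Monitor, Harden, Patch)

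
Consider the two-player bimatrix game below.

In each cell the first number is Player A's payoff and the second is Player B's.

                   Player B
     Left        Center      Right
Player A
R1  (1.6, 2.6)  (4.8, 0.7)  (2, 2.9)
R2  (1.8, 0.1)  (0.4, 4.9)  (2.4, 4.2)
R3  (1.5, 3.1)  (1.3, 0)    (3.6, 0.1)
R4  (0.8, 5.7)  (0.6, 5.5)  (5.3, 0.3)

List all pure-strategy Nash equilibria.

There is no pure-strategy Nash equilibrium.

Mark each player's best response to every combination of opponents' strategies; a profile where every player is best-responding is a pure Nash equilibrium.
Player A against Left: payoffs 1.6, 1.8, 1.5, 0.8 → best response R2.
Player A against Center: payoffs 4.8, 0.4, 1.3, 0.6 → best response R1.
Player A against Right: payoffs 2, 2.4, 3.6, 5.3 → best response R4.
Player B against R1: payoffs 2.6, 0.7, 2.9 → best response Right.
Player B against R2: payoffs 0.1, 4.9, 4.2 → best response Center.
Player B against R3: payoffs 3.1, 0, 0.1 → best response Left.
Player B against R4: payoffs 5.7, 5.5, 0.3 → best response Left.
No profile is a mutual best response for all players.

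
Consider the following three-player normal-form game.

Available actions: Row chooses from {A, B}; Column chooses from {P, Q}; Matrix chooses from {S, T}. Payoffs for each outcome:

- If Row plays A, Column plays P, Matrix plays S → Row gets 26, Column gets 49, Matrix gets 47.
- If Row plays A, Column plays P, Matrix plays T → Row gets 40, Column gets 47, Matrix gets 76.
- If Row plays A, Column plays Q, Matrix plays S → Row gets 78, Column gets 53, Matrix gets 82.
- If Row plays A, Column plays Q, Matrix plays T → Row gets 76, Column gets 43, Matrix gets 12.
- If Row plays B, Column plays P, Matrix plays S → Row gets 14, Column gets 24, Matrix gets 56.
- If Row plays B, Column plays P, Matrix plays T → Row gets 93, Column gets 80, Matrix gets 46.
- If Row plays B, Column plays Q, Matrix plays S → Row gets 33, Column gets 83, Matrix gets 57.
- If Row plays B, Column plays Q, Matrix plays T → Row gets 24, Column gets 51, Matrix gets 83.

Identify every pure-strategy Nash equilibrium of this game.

The unique pure-strategy Nash equilibrium is (A, Q, S).

(A, P, S): Column can switch to Q (49 → 53). Not NE.
(A, P, T): Row can switch to B (40 → 93). Not NE.
(A, Q, S): Row gets 78, best alternative 33; Column gets 53, best alternative 49; Matrix gets 82, best alternative 12. No profitable deviation — NE.
(A, Q, T): Column can switch to P (43 → 47). Not NE.
(B, P, S): Row can switch to A (14 → 26). Not NE.
(B, P, T): Matrix can switch to S (46 → 56). Not NE.
(B, Q, S): Row can switch to A (33 → 78). Not NE.
(B, Q, T): Row can switch to A (24 → 76). Not NE.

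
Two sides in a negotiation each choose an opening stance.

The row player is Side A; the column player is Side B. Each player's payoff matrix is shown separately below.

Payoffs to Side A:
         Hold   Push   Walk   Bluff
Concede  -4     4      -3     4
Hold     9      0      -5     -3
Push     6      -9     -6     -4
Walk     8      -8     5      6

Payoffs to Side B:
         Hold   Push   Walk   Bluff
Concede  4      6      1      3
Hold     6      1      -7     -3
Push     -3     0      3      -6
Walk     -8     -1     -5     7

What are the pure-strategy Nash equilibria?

For each player, find the best response to each opponent profile; mutual best responses are the pure NE.
Side A against Hold: payoffs -4, 9, 6, 8 → best response Hold.
Side A against Push: payoffs 4, 0, -9, -8 → best response Concede.
Side A against Walk: payoffs -3, -5, -6, 5 → best response Walk.
Side A against Bluff: payoffs 4, -3, -4, 6 → best response Walk.
Side B against Concede: payoffs 4, 6, 1, 3 → best response Push.
Side B against Hold: payoffs 6, 1, -7, -3 → best response Hold.
Side B against Push: payoffs -3, 0, 3, -6 → best response Walk.
Side B against Walk: payoffs -8, -1, -5, 7 → best response Bluff.
Mutual best responses: (Concede, Push); (Hold, Hold); (Walk, Bluff).

Pure-strategy Nash equilibria: (Concede, Push), (Hold, Hold), (Walk, Bluff)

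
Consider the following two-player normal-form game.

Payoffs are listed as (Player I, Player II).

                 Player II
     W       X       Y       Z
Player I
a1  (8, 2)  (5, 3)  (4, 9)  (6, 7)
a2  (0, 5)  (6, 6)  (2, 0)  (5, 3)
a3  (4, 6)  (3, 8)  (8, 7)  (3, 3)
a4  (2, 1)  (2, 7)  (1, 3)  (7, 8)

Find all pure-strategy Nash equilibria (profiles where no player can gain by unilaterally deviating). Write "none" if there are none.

Player I against W: payoffs 8, 0, 4, 2 → best response a1.
Player I against X: payoffs 5, 6, 3, 2 → best response a2.
Player I against Y: payoffs 4, 2, 8, 1 → best response a3.
Player I against Z: payoffs 6, 5, 3, 7 → best response a4.
Player II against a1: payoffs 2, 3, 9, 7 → best response Y.
Player II against a2: payoffs 5, 6, 0, 3 → best response X.
Player II against a3: payoffs 6, 8, 7, 3 → best response X.
Player II against a4: payoffs 1, 7, 3, 8 → best response Z.
Mutual best responses: (a2, X); (a4, Z).

Pure-strategy Nash equilibria: (a2, X), (a4, Z)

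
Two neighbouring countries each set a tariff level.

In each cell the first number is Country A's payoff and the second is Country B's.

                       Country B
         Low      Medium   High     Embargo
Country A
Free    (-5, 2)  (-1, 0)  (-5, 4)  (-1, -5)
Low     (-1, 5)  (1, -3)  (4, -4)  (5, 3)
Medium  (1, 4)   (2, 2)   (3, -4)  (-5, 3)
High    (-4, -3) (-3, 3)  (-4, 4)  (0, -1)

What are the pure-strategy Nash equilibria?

Mark each player's best response to every combination of opponents' strategies; a profile where every player is best-responding is a pure Nash equilibrium.
Country A against Low: payoffs -5, -1, 1, -4 → best response Medium.
Country A against Medium: payoffs -1, 1, 2, -3 → best response Medium.
Country A against High: payoffs -5, 4, 3, -4 → best response Low.
Country A against Embargo: payoffs -1, 5, -5, 0 → best response Low.
Country B against Free: payoffs 2, 0, 4, -5 → best response High.
Country B against Low: payoffs 5, -3, -4, 3 → best response Low.
Country B against Medium: payoffs 4, 2, -4, 3 → best response Low.
Country B against High: payoffs -3, 3, 4, -1 → best response High.
Mutual best responses: (Medium, Low).

Pure NE: (Medium, Low)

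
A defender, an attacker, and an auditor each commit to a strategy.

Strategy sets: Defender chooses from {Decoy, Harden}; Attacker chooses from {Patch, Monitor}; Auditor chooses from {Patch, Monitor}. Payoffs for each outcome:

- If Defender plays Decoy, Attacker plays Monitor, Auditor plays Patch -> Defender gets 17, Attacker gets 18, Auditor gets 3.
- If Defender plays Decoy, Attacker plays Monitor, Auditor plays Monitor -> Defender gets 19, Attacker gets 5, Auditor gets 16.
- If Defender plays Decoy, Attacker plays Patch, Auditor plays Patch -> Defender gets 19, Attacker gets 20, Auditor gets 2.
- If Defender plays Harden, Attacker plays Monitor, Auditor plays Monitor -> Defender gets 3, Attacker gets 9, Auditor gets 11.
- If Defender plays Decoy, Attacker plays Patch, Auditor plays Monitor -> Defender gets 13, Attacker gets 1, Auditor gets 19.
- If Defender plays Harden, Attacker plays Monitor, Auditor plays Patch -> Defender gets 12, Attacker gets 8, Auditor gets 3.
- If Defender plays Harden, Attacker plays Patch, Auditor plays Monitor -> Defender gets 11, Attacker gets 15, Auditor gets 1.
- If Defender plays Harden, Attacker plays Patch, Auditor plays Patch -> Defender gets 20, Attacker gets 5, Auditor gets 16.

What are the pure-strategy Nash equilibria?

(Decoy, Patch, Patch): Defender can switch to Harden (19 → 20). Not NE.
(Decoy, Patch, Monitor): Attacker can switch to Monitor (1 → 5). Not NE.
(Decoy, Monitor, Patch): Attacker can switch to Patch (18 → 20). Not NE.
(Decoy, Monitor, Monitor): Defender gets 19, best alternative 3; Attacker gets 5, best alternative 1; Auditor gets 16, best alternative 3. No profitable deviation — NE.
(Harden, Patch, Patch): Attacker can switch to Monitor (5 → 8). Not NE.
(Harden, Patch, Monitor): Defender can switch to Decoy (11 → 13). Not NE.
(Harden, Monitor, Patch): Defender can switch to Decoy (12 → 17). Not NE.
(Harden, Monitor, Monitor): Defender can switch to Decoy (3 → 19). Not NE.

Pure NE: (Decoy, Monitor, Monitor)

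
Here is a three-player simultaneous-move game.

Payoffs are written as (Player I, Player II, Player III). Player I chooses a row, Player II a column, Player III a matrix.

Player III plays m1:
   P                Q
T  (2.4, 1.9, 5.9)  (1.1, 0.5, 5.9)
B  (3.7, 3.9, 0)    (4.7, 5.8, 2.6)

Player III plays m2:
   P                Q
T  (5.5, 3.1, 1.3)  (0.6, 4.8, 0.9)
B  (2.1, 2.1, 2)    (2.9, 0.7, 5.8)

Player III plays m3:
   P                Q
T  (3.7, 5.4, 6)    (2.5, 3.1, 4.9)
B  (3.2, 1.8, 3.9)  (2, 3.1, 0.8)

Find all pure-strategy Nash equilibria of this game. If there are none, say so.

For each strategy profile, look for a profitable unilateral deviation.
(T, P, m1): Player I can switch to B (2.4 → 3.7). Not NE.
(T, P, m2): Player II can switch to Q (3.1 → 4.8). Not NE.
(T, P, m3): Player I gets 3.7, best alternative 3.2; Player II gets 5.4, best alternative 3.1; Player III gets 6, best alternative 5.9. No profitable deviation — NE.
(T, Q, m1): Player I can switch to B (1.1 → 4.7). Not NE.
(T, Q, m2): Player I can switch to B (0.6 → 2.9). Not NE.
(T, Q, m3): Player II can switch to P (3.1 → 5.4). Not NE.
(B, P, m1): Player II can switch to Q (3.9 → 5.8). Not NE.
(The remaining 5 profiles each have a profitable deviation by the same check.)

The unique pure-strategy Nash equilibrium is (T, P, m3).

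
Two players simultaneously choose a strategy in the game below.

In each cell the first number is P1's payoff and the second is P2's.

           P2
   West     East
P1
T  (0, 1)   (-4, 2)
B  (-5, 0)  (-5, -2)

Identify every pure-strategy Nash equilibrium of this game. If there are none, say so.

The unique pure-strategy Nash equilibrium is (T, East).

P1 against West: payoffs 0, -5 → best response T.
P1 against East: payoffs -4, -5 → best response T.
P2 against T: payoffs 1, 2 → best response East.
P2 against B: payoffs 0, -2 → best response West.
Mutual best responses: (T, East).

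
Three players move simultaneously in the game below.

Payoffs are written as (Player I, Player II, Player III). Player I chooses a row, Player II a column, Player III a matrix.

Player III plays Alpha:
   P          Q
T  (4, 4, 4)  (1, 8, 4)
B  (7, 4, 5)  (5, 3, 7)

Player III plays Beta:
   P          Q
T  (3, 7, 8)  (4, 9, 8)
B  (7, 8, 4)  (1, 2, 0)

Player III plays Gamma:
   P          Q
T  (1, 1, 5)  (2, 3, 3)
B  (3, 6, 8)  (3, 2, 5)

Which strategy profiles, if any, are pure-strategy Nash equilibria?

Player I against (P, Alpha): payoffs 4, 7 → best response B.
Player I against (P, Beta): payoffs 3, 7 → best response B.
Player I against (P, Gamma): payoffs 1, 3 → best response B.
Player I against (Q, Alpha): payoffs 1, 5 → best response B.
Player I against (Q, Beta): payoffs 4, 1 → best response T.
Player I against (Q, Gamma): payoffs 2, 3 → best response B.
Player II against (T, Alpha): payoffs 4, 8 → best response Q.
Player II against (T, Beta): payoffs 7, 9 → best response Q.
Player II against (T, Gamma): payoffs 1, 3 → best response Q.
Player II against (B, Alpha): payoffs 4, 3 → best response P.
Player II against (B, Beta): payoffs 8, 2 → best response P.
Player II against (B, Gamma): payoffs 6, 2 → best response P.
Player III against (T, P): payoffs 4, 8, 5 → best response Beta.
Player III against (T, Q): payoffs 4, 8, 3 → best response Beta.
Player III against (B, P): payoffs 5, 4, 8 → best response Gamma.
Player III against (B, Q): payoffs 7, 0, 5 → best response Alpha.
Mutual best responses: (T, Q, Beta); (B, P, Gamma).

Pure-strategy Nash equilibria: (T, Q, Beta), (B, P, Gamma)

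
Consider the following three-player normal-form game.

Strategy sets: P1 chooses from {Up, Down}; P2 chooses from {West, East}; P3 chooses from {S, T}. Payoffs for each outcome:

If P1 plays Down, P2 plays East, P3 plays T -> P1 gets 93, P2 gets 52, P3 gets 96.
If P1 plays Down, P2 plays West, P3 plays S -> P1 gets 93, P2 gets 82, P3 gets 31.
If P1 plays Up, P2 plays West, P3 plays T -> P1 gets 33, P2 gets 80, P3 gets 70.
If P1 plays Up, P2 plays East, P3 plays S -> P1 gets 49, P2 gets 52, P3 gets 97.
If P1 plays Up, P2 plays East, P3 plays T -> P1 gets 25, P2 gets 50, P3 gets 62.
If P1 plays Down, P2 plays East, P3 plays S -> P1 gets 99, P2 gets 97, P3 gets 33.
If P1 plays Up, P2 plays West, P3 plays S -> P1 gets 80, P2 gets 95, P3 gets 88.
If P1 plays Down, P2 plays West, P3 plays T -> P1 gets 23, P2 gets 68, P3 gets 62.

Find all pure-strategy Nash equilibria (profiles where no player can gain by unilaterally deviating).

There is no pure-strategy Nash equilibrium.

P1 against (West, S): payoffs 80, 93 → best response Down.
P1 against (West, T): payoffs 33, 23 → best response Up.
P1 against (East, S): payoffs 49, 99 → best response Down.
P1 against (East, T): payoffs 25, 93 → best response Down.
P2 against (Up, S): payoffs 95, 52 → best response West.
P2 against (Up, T): payoffs 80, 50 → best response West.
P2 against (Down, S): payoffs 82, 97 → best response East.
P2 against (Down, T): payoffs 68, 52 → best response West.
P3 against (Up, West): payoffs 88, 70 → best response S.
P3 against (Up, East): payoffs 97, 62 → best response S.
P3 against (Down, West): payoffs 31, 62 → best response T.
P3 against (Down, East): payoffs 33, 96 → best response T.
No profile is a mutual best response for all players.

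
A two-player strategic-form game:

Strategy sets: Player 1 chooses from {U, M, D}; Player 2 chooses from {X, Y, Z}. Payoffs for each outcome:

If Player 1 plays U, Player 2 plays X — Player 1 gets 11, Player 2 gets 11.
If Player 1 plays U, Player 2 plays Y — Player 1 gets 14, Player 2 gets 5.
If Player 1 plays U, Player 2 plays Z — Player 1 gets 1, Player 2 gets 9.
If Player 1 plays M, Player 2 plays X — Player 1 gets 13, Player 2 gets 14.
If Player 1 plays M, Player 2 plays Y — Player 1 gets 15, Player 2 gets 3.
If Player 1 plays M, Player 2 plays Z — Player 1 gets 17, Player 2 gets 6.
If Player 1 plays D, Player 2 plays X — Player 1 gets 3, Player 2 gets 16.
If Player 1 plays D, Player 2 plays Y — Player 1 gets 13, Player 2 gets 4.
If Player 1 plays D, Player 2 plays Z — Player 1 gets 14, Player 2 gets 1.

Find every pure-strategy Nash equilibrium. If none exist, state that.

Mark each player's best response to every combination of opponents' strategies; a profile where every player is best-responding is a pure Nash equilibrium.
Player 1 against X: payoffs 11, 13, 3 → best response M.
Player 1 against Y: payoffs 14, 15, 13 → best response M.
Player 1 against Z: payoffs 1, 17, 14 → best response M.
Player 2 against U: payoffs 11, 5, 9 → best response X.
Player 2 against M: payoffs 14, 3, 6 → best response X.
Player 2 against D: payoffs 16, 4, 1 → best response X.
Mutual best responses: (M, X).

Pure NE: (M, X)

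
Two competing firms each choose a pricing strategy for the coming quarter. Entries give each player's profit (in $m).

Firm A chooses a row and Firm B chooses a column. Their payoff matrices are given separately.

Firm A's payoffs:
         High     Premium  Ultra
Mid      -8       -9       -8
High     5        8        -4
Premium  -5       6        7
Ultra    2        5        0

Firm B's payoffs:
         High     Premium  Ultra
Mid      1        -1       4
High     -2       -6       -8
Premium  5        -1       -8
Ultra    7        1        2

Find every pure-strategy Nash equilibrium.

The unique pure-strategy Nash equilibrium is (High, High).

Mark each player's best response to every combination of opponents' strategies; a profile where every player is best-responding is a pure Nash equilibrium.
Firm A against High: payoffs -8, 5, -5, 2 → best response High.
Firm A against Premium: payoffs -9, 8, 6, 5 → best response High.
Firm A against Ultra: payoffs -8, -4, 7, 0 → best response Premium.
Firm B against Mid: payoffs 1, -1, 4 → best response Ultra.
Firm B against High: payoffs -2, -6, -8 → best response High.
Firm B against Premium: payoffs 5, -1, -8 → best response High.
Firm B against Ultra: payoffs 7, 1, 2 → best response High.
Mutual best responses: (High, High).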